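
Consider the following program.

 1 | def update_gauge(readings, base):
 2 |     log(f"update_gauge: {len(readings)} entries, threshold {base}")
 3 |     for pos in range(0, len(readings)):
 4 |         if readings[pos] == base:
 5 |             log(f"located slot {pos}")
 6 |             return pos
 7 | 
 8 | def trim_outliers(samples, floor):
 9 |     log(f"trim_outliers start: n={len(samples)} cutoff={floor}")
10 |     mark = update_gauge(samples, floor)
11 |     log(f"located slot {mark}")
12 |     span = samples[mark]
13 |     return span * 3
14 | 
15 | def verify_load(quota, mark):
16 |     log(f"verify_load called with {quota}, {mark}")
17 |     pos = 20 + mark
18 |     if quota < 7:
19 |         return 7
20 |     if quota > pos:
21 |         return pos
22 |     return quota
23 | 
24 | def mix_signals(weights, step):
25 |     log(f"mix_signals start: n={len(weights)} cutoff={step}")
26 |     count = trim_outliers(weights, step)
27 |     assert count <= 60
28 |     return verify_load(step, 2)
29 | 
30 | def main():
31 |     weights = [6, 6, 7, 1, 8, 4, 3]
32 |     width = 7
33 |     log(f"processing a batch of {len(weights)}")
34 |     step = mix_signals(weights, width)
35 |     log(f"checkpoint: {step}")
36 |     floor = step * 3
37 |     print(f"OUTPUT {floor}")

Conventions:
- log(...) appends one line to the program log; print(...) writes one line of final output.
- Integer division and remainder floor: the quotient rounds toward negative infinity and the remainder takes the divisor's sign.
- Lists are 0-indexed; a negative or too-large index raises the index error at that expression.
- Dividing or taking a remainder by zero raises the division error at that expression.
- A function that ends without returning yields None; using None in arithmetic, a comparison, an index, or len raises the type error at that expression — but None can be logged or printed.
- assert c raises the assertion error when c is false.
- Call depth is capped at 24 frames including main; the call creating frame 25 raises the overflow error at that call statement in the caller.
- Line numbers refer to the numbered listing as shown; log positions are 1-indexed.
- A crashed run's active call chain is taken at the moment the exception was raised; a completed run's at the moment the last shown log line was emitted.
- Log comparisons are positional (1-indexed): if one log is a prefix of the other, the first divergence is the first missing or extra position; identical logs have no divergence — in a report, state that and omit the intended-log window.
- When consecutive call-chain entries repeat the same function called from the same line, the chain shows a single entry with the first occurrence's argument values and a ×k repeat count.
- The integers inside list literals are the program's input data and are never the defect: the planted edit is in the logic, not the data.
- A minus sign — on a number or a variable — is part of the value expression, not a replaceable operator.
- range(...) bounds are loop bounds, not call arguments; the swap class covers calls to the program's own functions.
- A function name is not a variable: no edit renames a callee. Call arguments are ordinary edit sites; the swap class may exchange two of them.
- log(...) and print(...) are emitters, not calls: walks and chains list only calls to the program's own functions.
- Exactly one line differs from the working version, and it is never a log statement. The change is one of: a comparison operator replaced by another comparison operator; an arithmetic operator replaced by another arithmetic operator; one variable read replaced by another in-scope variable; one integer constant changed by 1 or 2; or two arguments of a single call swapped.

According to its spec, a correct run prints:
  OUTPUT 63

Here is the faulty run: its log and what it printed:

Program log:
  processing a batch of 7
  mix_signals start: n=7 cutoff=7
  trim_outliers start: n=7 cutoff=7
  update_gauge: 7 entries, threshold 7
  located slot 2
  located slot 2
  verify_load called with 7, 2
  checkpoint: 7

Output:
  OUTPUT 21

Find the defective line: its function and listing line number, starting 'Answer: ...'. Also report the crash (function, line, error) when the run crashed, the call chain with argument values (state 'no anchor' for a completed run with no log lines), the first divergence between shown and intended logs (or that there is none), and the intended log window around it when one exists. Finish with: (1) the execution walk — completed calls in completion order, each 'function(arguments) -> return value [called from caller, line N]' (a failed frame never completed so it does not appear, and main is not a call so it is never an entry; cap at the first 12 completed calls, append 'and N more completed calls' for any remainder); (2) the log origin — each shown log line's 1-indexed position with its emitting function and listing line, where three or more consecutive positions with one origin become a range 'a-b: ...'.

Answer: the defect is in mix_signals at line 28.
Core observation: Everything matches until log position 7, which reads 'verify_load called with 7, 2' in place of 'verify_load called with 21, 2'.
Call chain: main.
First divergence: position 7 — shown 'verify_load called with 7, 2', intended 'verify_load called with 21, 2'.
Intended log window:
  5: located slot 2
  6: located slot 2
  7: verify_load called with 21, 2
  8: checkpoint: 21
Execution walk:
  update_gauge([6, 6, 7, 1, 8, 4, 3], 7) -> 2  [called from trim_outliers, line 10]
  trim_outliers([6, 6, 7, 1, 8, 4, 3], 7) -> 21  [called from mix_signals, line 26]
  verify_load(7, 2) -> 7  [called from mix_signals, line 28]
  mix_signals([6, 6, 7, 1, 8, 4, 3], 7) -> 7  [called from main, line 34]
Origin of each log line:
  1: emitted by main (line 33)
  2: emitted by mix_signals (line 25)
  3: emitted by trim_outliers (line 9)
  4: emitted by update_gauge (line 2)
  5: emitted by update_gauge (line 5)
  6: emitted by trim_outliers (line 11)
  7: emitted by verify_load (line 16)
  8: emitted by main (line 35)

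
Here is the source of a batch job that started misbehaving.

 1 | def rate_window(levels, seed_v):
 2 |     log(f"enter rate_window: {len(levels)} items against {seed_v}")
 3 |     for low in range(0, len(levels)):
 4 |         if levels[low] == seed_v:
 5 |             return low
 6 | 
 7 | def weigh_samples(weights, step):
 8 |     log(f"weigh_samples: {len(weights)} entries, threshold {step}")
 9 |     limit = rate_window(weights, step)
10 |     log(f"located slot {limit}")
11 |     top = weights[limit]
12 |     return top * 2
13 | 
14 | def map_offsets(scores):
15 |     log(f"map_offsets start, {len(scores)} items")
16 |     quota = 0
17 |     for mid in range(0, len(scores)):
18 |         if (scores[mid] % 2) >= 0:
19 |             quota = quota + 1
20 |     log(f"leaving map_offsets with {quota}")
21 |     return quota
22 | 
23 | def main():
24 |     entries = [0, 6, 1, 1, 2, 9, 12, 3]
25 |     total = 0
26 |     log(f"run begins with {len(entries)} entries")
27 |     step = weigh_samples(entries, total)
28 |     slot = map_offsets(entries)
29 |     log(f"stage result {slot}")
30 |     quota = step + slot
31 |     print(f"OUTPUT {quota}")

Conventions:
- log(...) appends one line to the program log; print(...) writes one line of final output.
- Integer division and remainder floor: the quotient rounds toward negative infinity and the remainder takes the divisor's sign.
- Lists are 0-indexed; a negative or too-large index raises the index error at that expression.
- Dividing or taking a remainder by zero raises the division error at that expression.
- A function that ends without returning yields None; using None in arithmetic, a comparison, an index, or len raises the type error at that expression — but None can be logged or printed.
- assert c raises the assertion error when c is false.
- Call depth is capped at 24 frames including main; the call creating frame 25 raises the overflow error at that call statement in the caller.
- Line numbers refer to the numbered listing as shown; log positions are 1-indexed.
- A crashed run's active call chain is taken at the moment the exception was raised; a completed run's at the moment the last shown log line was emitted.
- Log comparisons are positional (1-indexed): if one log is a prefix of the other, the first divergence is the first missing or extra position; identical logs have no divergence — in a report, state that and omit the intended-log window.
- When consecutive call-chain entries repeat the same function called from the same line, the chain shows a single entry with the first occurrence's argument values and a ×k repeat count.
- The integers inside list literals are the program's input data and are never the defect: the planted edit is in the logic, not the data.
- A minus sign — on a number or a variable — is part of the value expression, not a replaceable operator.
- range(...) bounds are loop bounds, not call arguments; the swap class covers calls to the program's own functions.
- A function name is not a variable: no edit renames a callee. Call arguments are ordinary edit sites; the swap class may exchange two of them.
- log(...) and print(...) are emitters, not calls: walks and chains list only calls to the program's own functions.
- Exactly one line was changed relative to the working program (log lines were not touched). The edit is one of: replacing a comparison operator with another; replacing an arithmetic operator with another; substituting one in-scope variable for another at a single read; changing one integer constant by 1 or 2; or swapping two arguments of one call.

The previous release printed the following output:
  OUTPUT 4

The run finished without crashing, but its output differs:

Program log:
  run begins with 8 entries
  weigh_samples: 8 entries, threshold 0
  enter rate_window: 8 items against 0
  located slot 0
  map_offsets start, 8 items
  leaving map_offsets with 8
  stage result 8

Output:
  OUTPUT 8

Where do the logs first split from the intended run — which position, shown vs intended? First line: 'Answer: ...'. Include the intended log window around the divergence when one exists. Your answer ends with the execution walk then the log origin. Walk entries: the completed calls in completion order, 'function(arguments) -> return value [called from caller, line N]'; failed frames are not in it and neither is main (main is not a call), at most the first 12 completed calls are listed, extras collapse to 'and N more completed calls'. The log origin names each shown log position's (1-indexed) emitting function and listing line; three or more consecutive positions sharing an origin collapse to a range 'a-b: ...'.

Answer: position 6; shown 'leaving map_offsets with 8' vs intended 'leaving map_offsets with 4'.
Intended log window:
  4: located slot 0
  5: map_offsets start, 8 items
  6: leaving map_offsets with 4
  7: stage result 4
Execution walk:
  rate_window([0, 6, 1, 1, 2, 9, 12, 3], 0) -> 0  [called from weigh_samples, line 9]
  weigh_samples([0, 6, 1, 1, 2, 9, 12, 3], 0) -> 0  [called from main, line 27]
  map_offsets([0, 6, 1, 1, 2, 9, 12, 3]) -> 8  [called from main, line 28]
Origin of each log line:
  1: logged in main at line 26
  2: logged in weigh_samples at line 8
  3: logged in rate_window at line 2
  4: logged in weigh_samples at line 10
  5: logged in map_offsets at line 15
  6: logged in map_offsets at line 20
  7: logged in main at line 29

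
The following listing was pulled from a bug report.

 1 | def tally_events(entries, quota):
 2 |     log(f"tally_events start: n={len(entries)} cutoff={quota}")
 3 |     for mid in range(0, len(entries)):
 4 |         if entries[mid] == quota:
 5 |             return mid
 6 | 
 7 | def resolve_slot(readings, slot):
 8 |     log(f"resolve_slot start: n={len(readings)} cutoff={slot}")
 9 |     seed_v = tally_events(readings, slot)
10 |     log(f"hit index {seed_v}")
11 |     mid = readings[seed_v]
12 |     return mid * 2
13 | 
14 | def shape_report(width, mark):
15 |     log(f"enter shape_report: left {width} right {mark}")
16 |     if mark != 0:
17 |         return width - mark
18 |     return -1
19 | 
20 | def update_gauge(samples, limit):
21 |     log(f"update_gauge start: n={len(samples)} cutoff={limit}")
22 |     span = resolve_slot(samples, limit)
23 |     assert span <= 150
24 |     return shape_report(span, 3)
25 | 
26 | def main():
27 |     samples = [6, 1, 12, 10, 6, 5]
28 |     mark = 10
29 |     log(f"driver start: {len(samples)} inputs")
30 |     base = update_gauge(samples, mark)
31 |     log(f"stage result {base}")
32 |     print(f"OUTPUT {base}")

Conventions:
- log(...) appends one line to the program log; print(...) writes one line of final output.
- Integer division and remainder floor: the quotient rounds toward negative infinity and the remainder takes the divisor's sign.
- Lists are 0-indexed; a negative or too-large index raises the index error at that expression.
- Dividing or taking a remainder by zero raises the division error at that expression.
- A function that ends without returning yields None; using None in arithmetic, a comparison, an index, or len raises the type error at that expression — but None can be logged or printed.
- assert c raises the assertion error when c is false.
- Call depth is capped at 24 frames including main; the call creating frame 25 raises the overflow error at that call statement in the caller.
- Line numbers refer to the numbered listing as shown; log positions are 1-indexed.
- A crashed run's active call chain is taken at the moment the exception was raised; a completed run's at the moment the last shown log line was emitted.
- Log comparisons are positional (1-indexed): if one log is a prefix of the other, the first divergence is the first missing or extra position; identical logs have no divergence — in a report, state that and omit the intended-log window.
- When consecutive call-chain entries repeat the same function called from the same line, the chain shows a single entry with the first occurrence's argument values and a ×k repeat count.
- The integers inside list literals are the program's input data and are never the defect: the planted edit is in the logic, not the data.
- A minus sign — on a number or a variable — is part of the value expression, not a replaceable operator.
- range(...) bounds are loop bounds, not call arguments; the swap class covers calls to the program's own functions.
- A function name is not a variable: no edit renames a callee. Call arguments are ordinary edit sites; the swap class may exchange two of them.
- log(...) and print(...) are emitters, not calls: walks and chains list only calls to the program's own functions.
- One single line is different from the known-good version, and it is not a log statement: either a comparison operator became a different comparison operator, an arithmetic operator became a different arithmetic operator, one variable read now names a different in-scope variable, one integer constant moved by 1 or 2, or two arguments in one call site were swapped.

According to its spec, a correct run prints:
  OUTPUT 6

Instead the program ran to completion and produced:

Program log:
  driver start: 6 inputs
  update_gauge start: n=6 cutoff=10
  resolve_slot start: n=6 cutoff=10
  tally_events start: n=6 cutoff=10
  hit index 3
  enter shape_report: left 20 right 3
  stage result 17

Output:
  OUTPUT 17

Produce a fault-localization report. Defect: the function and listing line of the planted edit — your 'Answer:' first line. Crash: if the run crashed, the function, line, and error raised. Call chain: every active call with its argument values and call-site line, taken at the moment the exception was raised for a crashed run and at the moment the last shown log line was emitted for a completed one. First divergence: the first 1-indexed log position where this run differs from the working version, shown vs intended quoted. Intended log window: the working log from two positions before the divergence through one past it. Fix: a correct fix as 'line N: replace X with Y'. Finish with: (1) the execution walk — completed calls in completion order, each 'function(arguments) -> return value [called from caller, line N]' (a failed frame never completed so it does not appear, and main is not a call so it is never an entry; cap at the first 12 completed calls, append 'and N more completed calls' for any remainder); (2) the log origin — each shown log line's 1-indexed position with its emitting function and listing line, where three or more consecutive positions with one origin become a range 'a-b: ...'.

Answer: the defect is in shape_report at line 17.
Key fact: Position 7 is the first bad log line: 'stage result 17' should read 'stage result 6'.
Call chain: main.
First divergence: position 7; shown 'stage result 17' vs intended 'stage result 6'.
Intended log window:
  5: hit index 3
  6: enter shape_report: left 20 right 3
  7: stage result 6
Execution walk:
  tally_events([6, 1, 12, 10, 6, 5], 10) -> 3  [called from resolve_slot, line 9]
  resolve_slot([6, 1, 12, 10, 6, 5], 10) -> 20  [called from update_gauge, line 22]
  shape_report(20, 3) -> 17  [called from update_gauge, line 24]
  update_gauge([6, 1, 12, 10, 6, 5], 10) -> 17  [called from main, line 30]
Log origin:
  1: emitted by main (line 29)
  2: emitted by update_gauge (line 21)
  3: emitted by resolve_slot (line 8)
  4: emitted by tally_events (line 2)
  5: emitted by resolve_slot (line 10)
  6: emitted by shape_report (line 15)
  7: emitted by main (line 31)
A correct fix: line 17: replace `-` with `//`.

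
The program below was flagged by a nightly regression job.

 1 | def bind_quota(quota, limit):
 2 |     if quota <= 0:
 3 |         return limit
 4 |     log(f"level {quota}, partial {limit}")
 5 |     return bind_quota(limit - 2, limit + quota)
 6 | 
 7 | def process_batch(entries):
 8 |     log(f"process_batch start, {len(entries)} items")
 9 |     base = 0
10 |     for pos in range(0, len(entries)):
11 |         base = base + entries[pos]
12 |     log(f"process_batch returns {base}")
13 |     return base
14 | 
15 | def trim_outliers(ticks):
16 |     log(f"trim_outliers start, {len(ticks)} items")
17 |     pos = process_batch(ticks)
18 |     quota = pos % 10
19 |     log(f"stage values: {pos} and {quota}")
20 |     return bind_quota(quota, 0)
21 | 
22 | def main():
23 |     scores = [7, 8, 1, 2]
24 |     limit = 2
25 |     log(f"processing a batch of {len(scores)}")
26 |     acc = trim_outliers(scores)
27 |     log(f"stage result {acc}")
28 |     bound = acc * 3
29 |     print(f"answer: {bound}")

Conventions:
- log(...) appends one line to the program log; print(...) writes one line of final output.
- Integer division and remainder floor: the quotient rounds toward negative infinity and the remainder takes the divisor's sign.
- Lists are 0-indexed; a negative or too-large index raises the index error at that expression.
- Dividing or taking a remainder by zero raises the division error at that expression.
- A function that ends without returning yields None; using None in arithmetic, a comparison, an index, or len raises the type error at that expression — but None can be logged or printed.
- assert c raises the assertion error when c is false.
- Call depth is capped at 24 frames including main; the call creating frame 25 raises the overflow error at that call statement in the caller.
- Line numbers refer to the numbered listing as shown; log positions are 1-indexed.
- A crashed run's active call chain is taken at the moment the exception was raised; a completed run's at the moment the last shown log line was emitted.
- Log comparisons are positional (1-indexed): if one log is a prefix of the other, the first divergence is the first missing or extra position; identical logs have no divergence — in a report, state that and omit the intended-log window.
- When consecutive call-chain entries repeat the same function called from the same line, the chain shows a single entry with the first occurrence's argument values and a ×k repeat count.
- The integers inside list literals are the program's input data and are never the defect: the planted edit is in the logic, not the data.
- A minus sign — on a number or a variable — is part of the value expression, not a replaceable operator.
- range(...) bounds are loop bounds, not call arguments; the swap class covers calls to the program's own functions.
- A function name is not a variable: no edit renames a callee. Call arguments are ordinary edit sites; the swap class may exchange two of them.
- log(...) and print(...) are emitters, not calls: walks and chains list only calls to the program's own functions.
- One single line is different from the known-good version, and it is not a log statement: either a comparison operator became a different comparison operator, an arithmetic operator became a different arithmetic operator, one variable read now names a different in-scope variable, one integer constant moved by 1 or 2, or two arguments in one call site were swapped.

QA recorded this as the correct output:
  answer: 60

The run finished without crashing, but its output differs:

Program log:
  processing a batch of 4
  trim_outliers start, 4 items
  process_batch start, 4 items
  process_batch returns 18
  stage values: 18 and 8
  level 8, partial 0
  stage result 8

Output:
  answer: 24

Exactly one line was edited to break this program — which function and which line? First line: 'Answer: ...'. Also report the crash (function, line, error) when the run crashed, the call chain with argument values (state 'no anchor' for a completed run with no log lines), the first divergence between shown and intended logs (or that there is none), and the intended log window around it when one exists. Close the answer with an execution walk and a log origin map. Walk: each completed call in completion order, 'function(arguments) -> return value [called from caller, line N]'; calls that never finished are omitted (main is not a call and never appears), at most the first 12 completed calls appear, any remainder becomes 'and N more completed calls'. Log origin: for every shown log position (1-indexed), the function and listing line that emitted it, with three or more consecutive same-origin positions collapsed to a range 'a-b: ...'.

Answer: the defect is in bind_quota at line 5.
Key fact: Everything matches until log position 7, which reads 'stage result 8' in place of 'level 6, partial 8'.
Call chain: main.
First divergence: position 7 — shown 'stage result 8', intended 'level 6, partial 8'.
Intended log window:
  5: stage values: 18 and 8
  6: level 8, partial 0
  7: level 6, partial 8
  8: level 4, partial 14
Execution walk:
  process_batch([7, 8, 1, 2]) -> 18  [called from trim_outliers, line 17]
  bind_quota(-2, 8) -> 8  [called from bind_quota, line 5]
  bind_quota(8, 0) -> 8  [called from trim_outliers, line 20]
  trim_outliers([7, 8, 1, 2]) -> 8  [called from main, line 26]
Log origins:
  1: from main, line 25
  2: from trim_outliers, line 16
  3: from process_batch, line 8
  4: from process_batch, line 12
  5: from trim_outliers, line 19
  6: from bind_quota, line 4
  7: from main, line 27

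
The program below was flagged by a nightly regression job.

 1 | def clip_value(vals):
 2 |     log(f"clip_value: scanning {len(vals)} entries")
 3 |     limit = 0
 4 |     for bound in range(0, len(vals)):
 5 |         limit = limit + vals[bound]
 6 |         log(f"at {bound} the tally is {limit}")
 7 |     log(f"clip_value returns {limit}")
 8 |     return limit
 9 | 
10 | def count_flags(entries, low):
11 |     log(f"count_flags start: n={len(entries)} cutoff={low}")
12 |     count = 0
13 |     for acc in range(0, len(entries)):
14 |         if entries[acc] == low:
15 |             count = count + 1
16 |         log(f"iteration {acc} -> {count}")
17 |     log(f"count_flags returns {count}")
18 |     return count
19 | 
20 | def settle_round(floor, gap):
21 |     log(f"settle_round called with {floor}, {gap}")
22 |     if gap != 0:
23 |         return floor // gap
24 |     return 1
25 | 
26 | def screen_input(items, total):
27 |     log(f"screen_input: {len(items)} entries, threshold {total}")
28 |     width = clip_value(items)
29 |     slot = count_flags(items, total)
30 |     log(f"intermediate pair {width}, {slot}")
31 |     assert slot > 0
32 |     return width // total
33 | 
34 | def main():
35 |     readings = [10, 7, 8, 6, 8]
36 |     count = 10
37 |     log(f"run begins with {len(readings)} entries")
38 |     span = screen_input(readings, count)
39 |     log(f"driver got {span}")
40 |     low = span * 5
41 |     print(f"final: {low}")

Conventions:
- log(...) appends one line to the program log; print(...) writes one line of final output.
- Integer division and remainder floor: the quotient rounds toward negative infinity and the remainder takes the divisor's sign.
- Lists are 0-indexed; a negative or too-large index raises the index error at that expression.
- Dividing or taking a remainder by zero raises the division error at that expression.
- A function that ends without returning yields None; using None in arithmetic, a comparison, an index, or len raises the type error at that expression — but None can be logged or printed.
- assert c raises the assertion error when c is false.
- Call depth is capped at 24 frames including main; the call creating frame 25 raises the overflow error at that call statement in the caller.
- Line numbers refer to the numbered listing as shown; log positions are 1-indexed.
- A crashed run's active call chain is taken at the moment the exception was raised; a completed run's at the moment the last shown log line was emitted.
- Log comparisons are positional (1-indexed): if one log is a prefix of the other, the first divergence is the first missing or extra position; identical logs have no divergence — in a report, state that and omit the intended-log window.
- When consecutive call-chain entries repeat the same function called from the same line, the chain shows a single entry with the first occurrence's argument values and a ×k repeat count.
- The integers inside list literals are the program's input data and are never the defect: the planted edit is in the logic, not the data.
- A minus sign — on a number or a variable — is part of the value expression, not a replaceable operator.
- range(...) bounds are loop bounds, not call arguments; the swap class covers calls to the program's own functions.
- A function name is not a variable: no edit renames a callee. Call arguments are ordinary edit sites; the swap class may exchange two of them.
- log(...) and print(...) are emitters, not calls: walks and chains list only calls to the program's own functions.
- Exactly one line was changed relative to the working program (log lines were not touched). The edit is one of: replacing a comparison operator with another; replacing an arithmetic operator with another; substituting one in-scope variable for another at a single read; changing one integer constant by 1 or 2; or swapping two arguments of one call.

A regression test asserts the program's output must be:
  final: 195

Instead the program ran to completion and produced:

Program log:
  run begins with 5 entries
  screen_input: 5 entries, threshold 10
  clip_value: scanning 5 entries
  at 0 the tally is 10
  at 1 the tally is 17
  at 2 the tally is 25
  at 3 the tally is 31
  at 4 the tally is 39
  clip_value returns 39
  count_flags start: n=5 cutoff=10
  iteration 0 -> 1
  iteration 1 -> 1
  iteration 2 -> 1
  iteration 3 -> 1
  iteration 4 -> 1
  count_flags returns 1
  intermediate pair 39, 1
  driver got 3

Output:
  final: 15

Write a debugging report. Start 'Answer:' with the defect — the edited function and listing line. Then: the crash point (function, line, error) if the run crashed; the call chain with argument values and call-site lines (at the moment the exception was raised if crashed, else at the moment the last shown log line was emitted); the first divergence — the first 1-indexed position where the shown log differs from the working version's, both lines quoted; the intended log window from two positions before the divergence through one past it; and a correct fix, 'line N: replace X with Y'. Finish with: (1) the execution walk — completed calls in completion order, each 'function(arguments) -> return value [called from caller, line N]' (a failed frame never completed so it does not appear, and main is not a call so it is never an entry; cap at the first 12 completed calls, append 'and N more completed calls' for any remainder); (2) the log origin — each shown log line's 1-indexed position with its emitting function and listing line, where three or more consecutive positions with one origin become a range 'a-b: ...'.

Answer: the defect is in screen_input at line 32.
The tell: The earliest visible damage is log position 18 — 'driver got 3' rather than the intended 'driver got 39'.
Call chain: main.
First divergence: position 18; shown 'driver got 3' vs intended 'driver got 39'.
Intended log window:
  16: count_flags returns 1
  17: intermediate pair 39, 1
  18: driver got 39
Execution walk:
  clip_value([10, 7, 8, 6, 8]) -> 39  [called from screen_input, line 28]
  count_flags([10, 7, 8, 6, 8], 10) -> 1  [called from screen_input, line 29]
  screen_input([10, 7, 8, 6, 8], 10) -> 3  [called from main, line 38]
Log origins:
  1: from main, line 37
  2: from screen_input, line 27
  3: from clip_value, line 2
  4-8: from clip_value, line 6
  9: from clip_value, line 7
  10: from count_flags, line 11
  11-15: from count_flags, line 16
  16: from count_flags, line 17
  17: from screen_input, line 30
  18: from main, line 39
A correct fix: line 32: replace `total` with `slot`.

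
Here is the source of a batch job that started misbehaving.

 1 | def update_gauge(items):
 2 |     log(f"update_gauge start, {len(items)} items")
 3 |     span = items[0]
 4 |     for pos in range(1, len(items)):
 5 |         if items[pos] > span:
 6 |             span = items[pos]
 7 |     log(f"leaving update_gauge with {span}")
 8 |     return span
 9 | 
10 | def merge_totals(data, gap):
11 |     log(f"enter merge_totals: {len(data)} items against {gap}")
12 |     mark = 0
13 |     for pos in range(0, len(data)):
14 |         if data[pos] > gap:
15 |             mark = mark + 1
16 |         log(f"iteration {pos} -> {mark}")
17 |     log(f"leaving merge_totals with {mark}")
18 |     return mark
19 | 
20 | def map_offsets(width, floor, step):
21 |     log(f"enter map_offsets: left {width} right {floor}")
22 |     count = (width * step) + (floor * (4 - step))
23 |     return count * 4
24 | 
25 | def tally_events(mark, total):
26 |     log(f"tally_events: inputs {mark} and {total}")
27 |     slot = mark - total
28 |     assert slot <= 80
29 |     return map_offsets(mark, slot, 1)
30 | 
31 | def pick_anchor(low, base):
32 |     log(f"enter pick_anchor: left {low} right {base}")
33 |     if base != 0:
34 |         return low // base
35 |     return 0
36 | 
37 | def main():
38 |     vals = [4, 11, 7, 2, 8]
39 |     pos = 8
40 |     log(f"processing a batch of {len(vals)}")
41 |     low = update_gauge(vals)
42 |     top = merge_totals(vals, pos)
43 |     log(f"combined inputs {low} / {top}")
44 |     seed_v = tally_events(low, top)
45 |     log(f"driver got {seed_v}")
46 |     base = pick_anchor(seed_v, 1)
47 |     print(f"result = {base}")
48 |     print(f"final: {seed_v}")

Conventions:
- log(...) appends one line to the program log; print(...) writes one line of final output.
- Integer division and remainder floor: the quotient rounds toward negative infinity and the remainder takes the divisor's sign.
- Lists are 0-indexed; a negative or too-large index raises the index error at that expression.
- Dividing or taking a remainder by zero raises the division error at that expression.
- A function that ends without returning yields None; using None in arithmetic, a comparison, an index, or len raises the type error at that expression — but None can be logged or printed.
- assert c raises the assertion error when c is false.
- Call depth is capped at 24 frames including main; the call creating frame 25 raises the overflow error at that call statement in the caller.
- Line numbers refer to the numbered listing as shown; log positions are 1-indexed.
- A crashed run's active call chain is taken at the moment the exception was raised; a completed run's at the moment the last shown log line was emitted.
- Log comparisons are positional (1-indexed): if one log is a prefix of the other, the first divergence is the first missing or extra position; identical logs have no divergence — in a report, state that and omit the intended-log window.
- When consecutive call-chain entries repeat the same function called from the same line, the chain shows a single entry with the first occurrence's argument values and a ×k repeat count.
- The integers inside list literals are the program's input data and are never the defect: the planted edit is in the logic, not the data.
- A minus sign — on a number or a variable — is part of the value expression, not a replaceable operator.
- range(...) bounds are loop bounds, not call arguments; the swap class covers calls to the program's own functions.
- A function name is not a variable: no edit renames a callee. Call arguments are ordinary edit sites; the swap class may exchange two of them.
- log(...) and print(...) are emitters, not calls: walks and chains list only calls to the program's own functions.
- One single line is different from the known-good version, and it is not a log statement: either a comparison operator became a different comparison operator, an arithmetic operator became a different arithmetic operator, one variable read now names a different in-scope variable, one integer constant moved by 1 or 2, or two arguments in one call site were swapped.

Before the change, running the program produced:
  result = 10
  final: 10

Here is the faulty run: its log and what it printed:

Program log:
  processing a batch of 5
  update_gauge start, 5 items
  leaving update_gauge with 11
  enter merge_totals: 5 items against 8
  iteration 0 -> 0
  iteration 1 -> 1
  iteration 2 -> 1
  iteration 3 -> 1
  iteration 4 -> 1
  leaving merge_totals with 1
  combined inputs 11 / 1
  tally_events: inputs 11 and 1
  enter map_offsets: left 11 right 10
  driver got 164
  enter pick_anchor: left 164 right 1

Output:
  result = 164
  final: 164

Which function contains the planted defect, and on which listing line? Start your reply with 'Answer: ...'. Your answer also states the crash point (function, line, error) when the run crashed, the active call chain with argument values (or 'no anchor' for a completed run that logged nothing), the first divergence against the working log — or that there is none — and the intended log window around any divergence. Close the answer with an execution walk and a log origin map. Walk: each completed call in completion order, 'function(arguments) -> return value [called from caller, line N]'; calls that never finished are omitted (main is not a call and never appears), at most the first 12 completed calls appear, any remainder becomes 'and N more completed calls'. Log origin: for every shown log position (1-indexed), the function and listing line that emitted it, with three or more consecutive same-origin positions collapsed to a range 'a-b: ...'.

Answer: the defect is in map_offsets at line 23.
Key observation: The log first diverges at position 14: the faulty run prints 'driver got 164' where the working version prints 'driver got 10'.
Call chain: main -> pick_anchor(164, 1) (called at line 46).
First divergence: at position 14 the run shows 'driver got 164' where the working version logs 'driver got 10'.
Intended log window:
  12: tally_events: inputs 11 and 1
  13: enter map_offsets: left 11 right 10
  14: driver got 10
  15: enter pick_anchor: left 10 right 1
Execution walk:
  update_gauge([4, 11, 7, 2, 8]) -> 11  [called from main, line 41]
  merge_totals([4, 11, 7, 2, 8], 8) -> 1  [called from main, line 42]
  map_offsets(11, 10, 1) -> 164  [called from tally_events, line 29]
  tally_events(11, 1) -> 164  [called from main, line 44]
  pick_anchor(164, 1) -> 164  [called from main, line 46]
Origin of each log line:
  1: logged in main at line 40
  2: logged in update_gauge at line 2
  3: logged in update_gauge at line 7
  4: logged in merge_totals at line 11
  5-9: logged in merge_totals at line 16
  10: logged in merge_totals at line 17
  11: logged in main at line 43
  12: logged in tally_events at line 26
  13: logged in map_offsets at line 21
  14: logged in main at line 45
  15: logged in pick_anchor at line 32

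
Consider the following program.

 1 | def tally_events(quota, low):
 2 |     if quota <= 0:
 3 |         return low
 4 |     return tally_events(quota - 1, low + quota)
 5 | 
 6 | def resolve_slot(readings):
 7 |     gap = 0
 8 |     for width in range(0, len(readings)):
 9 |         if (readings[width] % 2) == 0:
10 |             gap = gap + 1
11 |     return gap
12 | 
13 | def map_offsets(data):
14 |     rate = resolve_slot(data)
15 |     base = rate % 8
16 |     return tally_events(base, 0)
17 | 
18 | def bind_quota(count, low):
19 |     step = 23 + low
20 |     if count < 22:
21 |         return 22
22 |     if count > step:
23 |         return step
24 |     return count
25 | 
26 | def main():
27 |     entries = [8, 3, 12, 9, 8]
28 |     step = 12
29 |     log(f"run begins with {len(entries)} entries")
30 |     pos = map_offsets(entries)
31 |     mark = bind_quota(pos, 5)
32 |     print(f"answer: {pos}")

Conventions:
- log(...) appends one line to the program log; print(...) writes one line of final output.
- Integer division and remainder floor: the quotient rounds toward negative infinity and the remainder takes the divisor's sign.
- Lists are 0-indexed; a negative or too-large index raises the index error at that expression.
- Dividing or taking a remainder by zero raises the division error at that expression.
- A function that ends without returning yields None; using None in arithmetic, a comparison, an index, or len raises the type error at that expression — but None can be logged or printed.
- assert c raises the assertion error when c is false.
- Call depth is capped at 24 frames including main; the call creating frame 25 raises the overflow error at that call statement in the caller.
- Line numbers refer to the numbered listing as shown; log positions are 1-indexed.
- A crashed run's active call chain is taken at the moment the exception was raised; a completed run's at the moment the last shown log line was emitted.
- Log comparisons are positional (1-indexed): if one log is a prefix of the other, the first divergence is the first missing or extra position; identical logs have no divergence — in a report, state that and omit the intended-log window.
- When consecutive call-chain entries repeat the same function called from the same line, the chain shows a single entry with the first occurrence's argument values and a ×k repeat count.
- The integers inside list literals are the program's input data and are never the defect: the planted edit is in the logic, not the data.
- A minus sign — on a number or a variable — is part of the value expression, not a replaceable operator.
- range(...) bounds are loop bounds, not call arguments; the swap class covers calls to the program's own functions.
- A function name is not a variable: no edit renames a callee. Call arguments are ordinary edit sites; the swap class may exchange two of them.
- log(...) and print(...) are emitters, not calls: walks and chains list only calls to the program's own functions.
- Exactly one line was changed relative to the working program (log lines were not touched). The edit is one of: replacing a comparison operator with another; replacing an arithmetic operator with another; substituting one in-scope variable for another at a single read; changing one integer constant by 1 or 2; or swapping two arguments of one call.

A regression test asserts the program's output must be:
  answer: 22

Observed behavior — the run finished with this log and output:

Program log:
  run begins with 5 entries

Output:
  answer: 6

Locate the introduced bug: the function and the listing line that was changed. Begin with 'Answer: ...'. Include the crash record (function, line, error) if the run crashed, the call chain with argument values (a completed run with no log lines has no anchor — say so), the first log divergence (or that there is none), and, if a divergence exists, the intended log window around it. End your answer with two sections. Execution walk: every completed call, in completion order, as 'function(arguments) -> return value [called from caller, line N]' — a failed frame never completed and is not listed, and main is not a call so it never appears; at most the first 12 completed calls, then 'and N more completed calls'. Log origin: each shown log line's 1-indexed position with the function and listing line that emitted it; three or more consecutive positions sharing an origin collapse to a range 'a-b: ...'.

Answer: the defect is in main at line 32.
Key observation: No log line changed; the fault shows up purely in the output.
Call chain: main.
First divergence: none — the logs agree in full.
Execution walk:
  resolve_slot([8, 3, 12, 9, 8]) -> 3  [called from map_offsets, line 14]
  tally_events(0, 6) -> 6  [called from tally_events, line 4]
  tally_events(1, 5) -> 6  [called from tally_events, line 4]
  tally_events(2, 3) -> 6  [called from tally_events, line 4]
  tally_events(3, 0) -> 6  [called from map_offsets, line 16]
  map_offsets([8, 3, 12, 9, 8]) -> 6  [called from main, line 30]
  bind_quota(6, 5) -> 22  [called from main, line 31]
Log line origins:
  1: logged in main at line 29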